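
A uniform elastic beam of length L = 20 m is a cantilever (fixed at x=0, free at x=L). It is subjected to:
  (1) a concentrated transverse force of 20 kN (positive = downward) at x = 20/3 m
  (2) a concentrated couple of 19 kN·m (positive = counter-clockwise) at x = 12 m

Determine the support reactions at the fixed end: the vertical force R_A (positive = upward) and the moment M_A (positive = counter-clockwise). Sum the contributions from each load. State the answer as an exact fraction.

Load 1 — point force P=20 kN at a=20/3 m (b=L-a=40/3):
  R_A = P = 20 kN
  M_A = Pa = 20·(20/3) = 400/3 kN·m
Load 2 — applied couple M₀=19 kN·m at a=12 m (b=L-a=8):
  R_A = 0 kN
  M_A = -M₀ = -19 kN·m
Superposition: R_A = 20 kN, M_A = 343/3 kN·m

R_A = 20 kN, M_A = 343/3 kN·m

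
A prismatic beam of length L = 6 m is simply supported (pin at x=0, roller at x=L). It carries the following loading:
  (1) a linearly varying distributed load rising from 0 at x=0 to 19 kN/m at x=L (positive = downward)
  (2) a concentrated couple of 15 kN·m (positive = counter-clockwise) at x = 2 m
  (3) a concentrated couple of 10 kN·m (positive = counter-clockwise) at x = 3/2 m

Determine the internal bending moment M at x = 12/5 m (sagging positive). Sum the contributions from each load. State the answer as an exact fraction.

M(12/5) = 2913/125 kN·m

Load 1 — triangular load w₀=19 kN/m (0→w₀ over full span):
  M_1 = w₀Lx/6 - w₀x³/(6L) = 19·6·(12/5)/6 - 19·(12/5)³/(6·6) = 4788/125 kN·m
Load 2 — applied couple M₀=15 kN·m at a=2 m (b=L-a=4):
  M_2 = M₀x/L - M₀  [x>a] = 15·(12/5)/6 - 15 = -9 kN·m
Load 3 — applied couple M₀=10 kN·m at a=3/2 m (b=L-a=9/2):
  M_3 = M₀x/L - M₀  [x>a] = 10·(12/5)/6 - 10 = -6 kN·m
Superposition: M = Σ M_i = 2913/125 kN·m ≈ 23.304000 kN·m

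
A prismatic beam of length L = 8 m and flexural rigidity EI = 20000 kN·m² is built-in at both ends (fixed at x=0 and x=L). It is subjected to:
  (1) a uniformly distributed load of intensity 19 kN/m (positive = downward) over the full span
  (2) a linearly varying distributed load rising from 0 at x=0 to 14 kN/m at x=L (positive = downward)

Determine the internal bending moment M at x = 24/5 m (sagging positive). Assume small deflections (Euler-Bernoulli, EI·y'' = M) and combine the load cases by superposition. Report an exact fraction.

M(24/5) = 7888/125 kN·m

Load 1 — uniform load w=19 kN/m over full span:
  M_1 = wLx/2 - wL²/12 - wx²/2 = 19·8·(24/5)/2 - 19·8²/12 - 19·(24/5)²/2 = 3344/75 kN·m
Load 2 — triangular load w₀=14 kN/m (0→w₀ over full span):
  M_2 = 3w₀Lx/20 - w₀L²/30 - w₀x³/(6L) = 3·14·8·(24/5)/20 - 14·8²/30 - 14·(24/5)³/(6·8) = 6944/375 kN·m
Superposition: M = Σ M_i = 7888/125 kN·m ≈ 63.104000 kN·m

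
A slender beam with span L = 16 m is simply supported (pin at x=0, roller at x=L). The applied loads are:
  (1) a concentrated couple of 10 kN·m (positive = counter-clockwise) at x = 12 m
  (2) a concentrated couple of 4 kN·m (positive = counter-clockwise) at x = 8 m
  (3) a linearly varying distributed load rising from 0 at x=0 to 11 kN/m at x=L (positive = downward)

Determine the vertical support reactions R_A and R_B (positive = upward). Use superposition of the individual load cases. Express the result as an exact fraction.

R_A = 725/24 kN, R_B = 1387/24 kN

Load 1 — applied couple M₀=10 kN·m at a=12 m (b=L-a=4):
  R_A = M₀/L = 10/16 = 5/8 kN
  R_B = -M₀/L = -10/16 = -5/8 kN
Load 2 — applied couple M₀=4 kN·m at a=8 m (b=L-a=8):
  R_A = M₀/L = 4/16 = 1/4 kN
  R_B = -M₀/L = -4/16 = -1/4 kN
Load 3 — triangular load w₀=11 kN/m (0→w₀ over full span):
  R_A = w₀L/6 = 11·16/6 = 88/3 kN
  R_B = w₀L/3 = 11·16/3 = 176/3 kN
Superposition: R_A = 725/24 kN, R_B = 1387/24 kN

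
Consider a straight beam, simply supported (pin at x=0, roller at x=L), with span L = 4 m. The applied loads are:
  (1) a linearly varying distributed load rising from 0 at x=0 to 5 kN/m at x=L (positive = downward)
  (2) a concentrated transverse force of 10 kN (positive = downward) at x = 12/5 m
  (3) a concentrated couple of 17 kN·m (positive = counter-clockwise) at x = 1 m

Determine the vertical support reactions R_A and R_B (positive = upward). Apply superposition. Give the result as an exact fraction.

Load 1 — triangular load w₀=5 kN/m (0→w₀ over full span):
  R_A = w₀L/6 = 5·4/6 = 10/3 kN
  R_B = w₀L/3 = 5·4/3 = 20/3 kN
Load 2 — point force P=10 kN at a=12/5 m (b=L-a=8/5):
  R_A = Pb/L = 10·(8/5)/4 = 4 kN
  R_B = Pa/L = 10·(12/5)/4 = 6 kN
Load 3 — applied couple M₀=17 kN·m at a=1 m (b=L-a=3):
  R_A = M₀/L = 17/4 kN
  R_B = -M₀/L = -17/4 kN
Superposition: R_A = 139/12 kN, R_B = 101/12 kN

R_A = 139/12 kN, R_B = 101/12 kN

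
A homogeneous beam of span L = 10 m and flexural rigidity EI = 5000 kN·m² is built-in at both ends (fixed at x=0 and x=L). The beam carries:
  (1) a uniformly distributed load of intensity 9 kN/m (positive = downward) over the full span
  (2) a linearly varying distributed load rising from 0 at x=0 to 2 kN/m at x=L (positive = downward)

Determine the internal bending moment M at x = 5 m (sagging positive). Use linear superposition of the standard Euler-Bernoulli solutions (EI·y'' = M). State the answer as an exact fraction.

Load 1 — uniform load w=9 kN/m over full span:
  M_1 = wLx/2 - wL²/12 - wx²/2 = 9·10·5/2 - 9·10²/12 - 9·5²/2 = 75/2 kN·m
Load 2 — triangular load w₀=2 kN/m (0→w₀ over full span):
  M_2 = 3w₀Lx/20 - w₀L²/30 - w₀x³/(6L) = 3·2·10·5/20 - 2·10²/30 - 2·5³/(6·10) = 25/6 kN·m
Superposition: M = Σ M_i = 125/3 kN·m ≈ 41.666667 kN·m

M(5) = 125/3 kN·m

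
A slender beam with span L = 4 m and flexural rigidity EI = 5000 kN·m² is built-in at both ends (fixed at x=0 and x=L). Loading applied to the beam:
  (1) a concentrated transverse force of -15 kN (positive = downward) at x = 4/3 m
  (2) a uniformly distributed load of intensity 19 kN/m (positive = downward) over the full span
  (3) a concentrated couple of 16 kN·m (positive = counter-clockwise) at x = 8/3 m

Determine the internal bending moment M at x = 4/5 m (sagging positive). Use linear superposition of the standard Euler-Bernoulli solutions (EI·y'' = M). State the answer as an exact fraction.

Load 1 — point force P=-15 kN at a=4/3 m (b=L-a=8/3):
  M_1 = Pb²(3a+b)x/L³ - Pab²/L²  [x≤a] = (-15)·(8/3)²·(3·(4/3)+(8/3))·(4/5)/4³ - (-15)·(4/3)·(8/3)²/4² = 0 kN·m
Load 2 — uniform load w=19 kN/m over full span:
  M_2 = wLx/2 - wL²/12 - wx²/2 = 19·4·(4/5)/2 - 19·4²/12 - 19·(4/5)²/2 = -76/75 kN·m
Load 3 — applied couple M₀=16 kN·m at a=8/3 m (b=L-a=4/3):
  M_3 = R_Ax - M_A  [x≤a] with R_A=16/3, M_A=16/3 = (16/3)·(4/5) - (16/3) = -16/15 kN·m
Superposition: M = Σ M_i = -52/25 kN·m ≈ -2.080000 kN·m

M(4/5) = -52/25 kN·m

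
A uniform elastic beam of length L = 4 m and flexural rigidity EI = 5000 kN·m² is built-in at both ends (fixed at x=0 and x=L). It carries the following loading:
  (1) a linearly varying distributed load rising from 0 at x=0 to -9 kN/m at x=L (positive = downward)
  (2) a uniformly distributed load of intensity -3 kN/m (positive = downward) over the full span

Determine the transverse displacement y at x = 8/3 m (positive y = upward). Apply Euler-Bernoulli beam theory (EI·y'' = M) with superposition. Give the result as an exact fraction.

y(8/3) = 208/253125 m

Load 1 — triangular load w₀=-9 kN/m (0→w₀ over full span):
  y_1 = -w₀x²(L-x)²(x+2L)/(120LEI) = -(-9)·(8/3)²·(4-(8/3))²·((8/3)+2·4)/(120·4·5000) = 128/253125 m
Load 2 — uniform load w=-3 kN/m over full span:
  y_2 = -wx²(L-x)²/(24EI) = -(-3)·(8/3)²·(4-(8/3))²/(24·5000) = 16/50625 m
Superposition: y = Σ y_i = 208/253125 m ≈ 0.000822 m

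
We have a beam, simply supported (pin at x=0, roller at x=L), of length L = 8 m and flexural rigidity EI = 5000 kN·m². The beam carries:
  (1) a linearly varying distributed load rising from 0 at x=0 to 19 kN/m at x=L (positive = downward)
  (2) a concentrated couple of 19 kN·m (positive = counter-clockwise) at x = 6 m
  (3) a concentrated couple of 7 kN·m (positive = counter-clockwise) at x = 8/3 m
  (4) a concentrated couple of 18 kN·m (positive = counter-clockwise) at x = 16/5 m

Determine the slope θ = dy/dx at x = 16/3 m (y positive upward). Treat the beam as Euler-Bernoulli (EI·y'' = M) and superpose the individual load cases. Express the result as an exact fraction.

Load 1 — triangular load w₀=19 kN/m (0→w₀ over full span):
  θ_1 = -w₀(7L⁴-30L²x²+15x⁴)/(360LEI) = -19·(7·8⁴-30·8²·(16/3)²+15·(16/3)⁴)/(360·8·5000) = 13832/759375 rad
Load 2 — applied couple M₀=19 kN·m at a=6 m (b=L-a=2):
  θ_2 = (M₀x²/(2L)+C₁)/EI  [x≤a] with C₁=M₀(3b²-L²)/(6L)=-247/12 = (19·(16/3)²/(2·8)+(-247/12))/5000 = 19/7200 rad
Load 3 — applied couple M₀=7 kN·m at a=8/3 m (b=L-a=16/3):
  θ_3 = (M₀x²/(2L)-M₀(x-a)+C₁)/EI  [x>a] with C₁=M₀(3b²-L²)/(6L)=28/9 = (7·(16/3)²/(2·8)-7·((16/3)-(8/3))+(28/9))/5000 = -7/11250 rad
Load 4 — applied couple M₀=18 kN·m at a=16/5 m (b=L-a=24/5):
  θ_4 = (M₀x²/(2L)-M₀(x-a)+C₁)/EI  [x>a] with C₁=M₀(3b²-L²)/(6L)=48/25 = (18·(16/3)²/(2·8)-18·((16/3)-(16/5))+(48/25))/5000 = -14/15625 rad
Superposition: θ = Σ θ_i = 2349281/121500000 rad ≈ 0.019336 rad

θ(16/3) = 2349281/121500000 rad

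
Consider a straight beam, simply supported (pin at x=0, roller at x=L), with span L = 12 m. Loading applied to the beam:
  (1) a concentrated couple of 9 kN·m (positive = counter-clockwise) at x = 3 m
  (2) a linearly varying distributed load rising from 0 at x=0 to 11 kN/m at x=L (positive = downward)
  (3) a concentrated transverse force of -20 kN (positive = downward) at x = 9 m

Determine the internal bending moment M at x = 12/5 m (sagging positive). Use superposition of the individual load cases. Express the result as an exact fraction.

Load 1 — applied couple M₀=9 kN·m at a=3 m (b=L-a=9):
  M_1 = M₀x/L  [x≤a] = 9·(12/5)/12 = 9/5 kN·m
Load 2 — triangular load w₀=11 kN/m (0→w₀ over full span):
  M_2 = w₀Lx/6 - w₀x³/(6L) = 11·12·(12/5)/6 - 11·(12/5)³/(6·12) = 6336/125 kN·m
Load 3 — point force P=-20 kN at a=9 m (b=L-a=3):
  M_3 = Pbx/L  [x≤a] = (-20)·3·(12/5)/12 = -12 kN·m
Superposition: M = Σ M_i = 5061/125 kN·m ≈ 40.488000 kN·m

M(12/5) = 5061/125 kN·m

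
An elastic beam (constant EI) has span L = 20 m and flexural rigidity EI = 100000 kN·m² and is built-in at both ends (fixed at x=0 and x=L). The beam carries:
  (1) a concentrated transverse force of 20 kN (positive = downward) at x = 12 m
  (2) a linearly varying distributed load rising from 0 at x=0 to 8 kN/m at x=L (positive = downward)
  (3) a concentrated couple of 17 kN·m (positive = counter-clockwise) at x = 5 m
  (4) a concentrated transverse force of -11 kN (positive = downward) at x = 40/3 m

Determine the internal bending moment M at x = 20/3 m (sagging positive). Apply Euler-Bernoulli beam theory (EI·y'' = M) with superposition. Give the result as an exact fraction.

M(20/3) = 207101/6480 kN·m

Load 1 — point force P=20 kN at a=12 m (b=L-a=8):
  M_1 = Pb²(3a+b)x/L³ - Pab²/L²  [x≤a] = 20·8²·(3·12+8)·(20/3)/20³ - 20·12·8²/20² = 128/15 kN·m
Load 2 — triangular load w₀=8 kN/m (0→w₀ over full span):
  M_2 = 3w₀Lx/20 - w₀L²/30 - w₀x³/(6L) = 3·8·20·(20/3)/20 - 8·20²/30 - 8·(20/3)³/(6·20) = 2720/81 kN·m
Load 3 — applied couple M₀=17 kN·m at a=5 m (b=L-a=15):
  M_3 = R_Ax - M_A - M₀  [x>a] with R_A=153/160, M_A=-51/16 = (153/160)·(20/3) - (-51/16) - 17 = -119/16 kN·m
Load 4 — point force P=-11 kN at a=40/3 m (b=L-a=20/3):
  M_4 = Pb²(3a+b)x/L³ - Pab²/L²  [x≤a] = (-11)·(20/3)²·(3·(40/3)+(20/3))·(20/3)/20³ - (-11)·(40/3)·(20/3)²/20² = -220/81 kN·m
Superposition: M = Σ M_i = 207101/6480 kN·m ≈ 31.960031 kN·m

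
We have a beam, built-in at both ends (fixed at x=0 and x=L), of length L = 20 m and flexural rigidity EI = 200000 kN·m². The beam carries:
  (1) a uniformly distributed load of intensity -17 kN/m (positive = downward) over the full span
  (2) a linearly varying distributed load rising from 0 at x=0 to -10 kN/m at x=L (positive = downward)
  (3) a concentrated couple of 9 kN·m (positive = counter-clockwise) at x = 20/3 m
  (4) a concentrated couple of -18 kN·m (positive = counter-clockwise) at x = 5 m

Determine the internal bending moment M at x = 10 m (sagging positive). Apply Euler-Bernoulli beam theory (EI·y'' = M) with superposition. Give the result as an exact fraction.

M(10) = -2191/6 kN·m

Load 1 — uniform load w=-17 kN/m over full span:
  M_1 = wLx/2 - wL²/12 - wx²/2 = (-17)·20·10/2 - (-17)·20²/12 - (-17)·10²/2 = -850/3 kN·m
Load 2 — triangular load w₀=-10 kN/m (0→w₀ over full span):
  M_2 = 3w₀Lx/20 - w₀L²/30 - w₀x³/(6L) = 3·(-10)·20·10/20 - (-10)·20²/30 - (-10)·10³/(6·20) = -250/3 kN·m
Load 3 — applied couple M₀=9 kN·m at a=20/3 m (b=L-a=40/3):
  M_3 = R_Ax - M_A - M₀  [x>a] with R_A=3/5, M_A=0 = (3/5)·10 - 0 - 9 = -3 kN·m
Load 4 — applied couple M₀=-18 kN·m at a=5 m (b=L-a=15):
  M_4 = R_Ax - M_A - M₀  [x>a] with R_A=-81/80, M_A=27/8 = (-81/80)·10 - (27/8) - (-18) = 9/2 kN·m
Superposition: M = Σ M_i = -2191/6 kN·m ≈ -365.166667 kN·m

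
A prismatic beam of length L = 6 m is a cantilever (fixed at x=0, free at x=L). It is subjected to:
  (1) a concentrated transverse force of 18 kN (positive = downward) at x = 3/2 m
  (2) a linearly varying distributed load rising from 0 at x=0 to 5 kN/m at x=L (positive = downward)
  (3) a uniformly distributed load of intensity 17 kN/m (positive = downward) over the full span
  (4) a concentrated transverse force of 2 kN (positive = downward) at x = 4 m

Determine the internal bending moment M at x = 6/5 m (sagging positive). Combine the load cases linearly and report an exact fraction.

Load 1 — point force P=18 kN at a=3/2 m (b=L-a=9/2):
  M_1 = -P(a-x)  [x≤a] = -18·((3/2)-(6/5)) = -27/5 kN·m
Load 2 — triangular load w₀=5 kN/m (0→w₀ over full span):
  M_2 = w₀Lx/2 - w₀L²/3 - w₀x³/(6L) = 5·6·(6/5)/2 - 5·6²/3 - 5·(6/5)³/(6·6) = -1056/25 kN·m
Load 3 — uniform load w=17 kN/m over full span:
  M_3 = -w(L-x)²/2 = -17·(6-(6/5))²/2 = -4896/25 kN·m
Load 4 — point force P=2 kN at a=4 m (b=L-a=2):
  M_4 = -P(a-x)  [x≤a] = -2·(4-(6/5)) = -28/5 kN·m
Superposition: M = Σ M_i = -6227/25 kN·m ≈ -249.080000 kN·m

M(6/5) = -6227/25 kN·m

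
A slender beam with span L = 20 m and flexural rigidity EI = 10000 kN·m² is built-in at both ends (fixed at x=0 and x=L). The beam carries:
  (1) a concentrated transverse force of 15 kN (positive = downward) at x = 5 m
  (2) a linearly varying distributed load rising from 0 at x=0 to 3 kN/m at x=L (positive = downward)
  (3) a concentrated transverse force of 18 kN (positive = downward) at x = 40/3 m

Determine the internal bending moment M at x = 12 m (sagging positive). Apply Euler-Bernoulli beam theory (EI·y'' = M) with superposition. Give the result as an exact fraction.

Load 1 — point force P=15 kN at a=5 m (b=L-a=15):
  M_1 = Pa²(a+3b)(L-x)/L³ - Pa²b/L²  [x>a] = 15·5²·(5+3·15)·(20-12)/20³ - 15·5²·15/20² = 75/16 kN·m
Load 2 — triangular load w₀=3 kN/m (0→w₀ over full span):
  M_2 = 3w₀Lx/20 - w₀L²/30 - w₀x³/(6L) = 3·3·20·12/20 - 3·20²/30 - 3·12³/(6·20) = 124/5 kN·m
Load 3 — point force P=18 kN at a=40/3 m (b=L-a=20/3):
  M_3 = Pb²(3a+b)x/L³ - Pab²/L²  [x≤a] = 18·(20/3)²·(3·(40/3)+(20/3))·12/20³ - 18·(40/3)·(20/3)²/20² = 88/3 kN·m
Superposition: M = Σ M_i = 14117/240 kN·m ≈ 58.820833 kN·m

M(12) = 14117/240 kN·m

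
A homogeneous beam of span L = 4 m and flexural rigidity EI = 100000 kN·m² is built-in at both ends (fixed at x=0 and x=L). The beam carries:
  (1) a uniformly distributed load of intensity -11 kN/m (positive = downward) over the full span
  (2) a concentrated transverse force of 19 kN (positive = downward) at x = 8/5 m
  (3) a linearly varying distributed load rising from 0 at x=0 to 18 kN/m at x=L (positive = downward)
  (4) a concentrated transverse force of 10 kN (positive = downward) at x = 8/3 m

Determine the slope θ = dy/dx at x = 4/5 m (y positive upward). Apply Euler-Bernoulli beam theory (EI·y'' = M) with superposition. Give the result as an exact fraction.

Load 1 — uniform load w=-11 kN/m over full span:
  θ_1 = -wx(L-x)(L-2x)/(12EI) = -(-11)·(4/5)·(4-(4/5))·(4-2·(4/5))/(12·100000) = 22/390625 rad
Load 2 — point force P=19 kN at a=8/5 m (b=L-a=12/5):
  θ_2 = -Pb²x(2aL-(3a+b)x)/(2L³EI)  [x≤a] = -19·(12/5)²·(4/5)·(2·(8/5)·4-(3·(8/5)+(12/5))·(4/5))/(2·4³·100000) = -1881/39062500 rad
Load 3 — triangular load w₀=18 kN/m (0→w₀ over full span):
  θ_3 = -w₀(2x(L-x)(L-2x)(x+2L)+x²(L-x)²)/(120LEI) = -18·(2·(4/5)·(4-(4/5))·(4-2·(4/5))·((4/5)+2·4)+(4/5)²·(4-(4/5))²)/(120·4·100000) = -84/1953125 rad
Load 4 — point force P=10 kN at a=8/3 m (b=L-a=4/3):
  θ_4 = -Pb²x(2aL-(3a+b)x)/(2L³EI)  [x≤a] = -10·(4/3)²·(4/5)·(2·(8/3)·4-(3·(8/3)+(4/3))·(4/5))/(2·4³·100000) = -13/843750 rad
Superposition: θ = Σ θ_i = -52997/1054687500 rad ≈ -0.000050 rad

θ(4/5) = -52997/1054687500 rad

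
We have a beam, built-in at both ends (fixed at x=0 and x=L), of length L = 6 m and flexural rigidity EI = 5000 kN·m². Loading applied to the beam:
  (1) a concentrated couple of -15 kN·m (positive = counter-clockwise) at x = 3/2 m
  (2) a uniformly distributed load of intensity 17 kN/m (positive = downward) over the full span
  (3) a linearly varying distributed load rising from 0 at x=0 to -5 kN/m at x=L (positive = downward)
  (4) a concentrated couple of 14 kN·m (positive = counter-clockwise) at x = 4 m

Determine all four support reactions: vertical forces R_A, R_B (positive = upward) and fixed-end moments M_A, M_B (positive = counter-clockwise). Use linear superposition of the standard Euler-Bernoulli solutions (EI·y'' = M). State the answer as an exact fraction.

Load 1 — applied couple M₀=-15 kN·m at a=3/2 m (b=L-a=9/2):
  R_A = 6M₀ab/L³ = 6·(-15)·(3/2)·(9/2)/6³ = -45/16 kN
  M_A = M₀b(2a-b)/L² = (-15)·(9/2)·(2·(3/2)-(9/2))/6² = 45/16 kN·m
  R_B = -6M₀ab/L³ = -6·(-15)·(3/2)·(9/2)/6³ = 45/16 kN
  M_B = M₀a(2b-a)/L² = (-15)·(3/2)·(2·(9/2)-(3/2))/6² = -75/16 kN·m
Load 2 — uniform load w=17 kN/m over full span:
  R_A = wL/2 = 17·6/2 = 51 kN
  M_A = wL²/12 = 17·6²/12 = 51 kN·m
  R_B = wL/2 = 17·6/2 = 51 kN
  M_B = -wL²/12 = -17·6²/12 = -51 kN·m
Load 3 — triangular load w₀=-5 kN/m (0→w₀ over full span):
  R_A = 3w₀L/20 = 3·(-5)·6/20 = -9/2 kN
  M_A = w₀L²/30 = (-5)·6²/30 = -6 kN·m
  R_B = 7w₀L/20 = 7·(-5)·6/20 = -21/2 kN
  M_B = -w₀L²/20 = -(-5)·6²/20 = 9 kN·m
Load 4 — applied couple M₀=14 kN·m at a=4 m (b=L-a=2):
  R_A = 6M₀ab/L³ = 6·14·4·2/6³ = 28/9 kN
  M_A = M₀b(2a-b)/L² = 14·2·(2·4-2)/6² = 14/3 kN·m
  R_B = -6M₀ab/L³ = -6·14·4·2/6³ = -28/9 kN
  M_B = M₀a(2b-a)/L² = 14·4·(2·2-4)/6² = 0 kN·m
Superposition: R_A = 6739/144 kN, M_A = 2519/48 kN·m, R_B = 5789/144 kN, M_B = -747/16 kN·m

R_A = 6739/144 kN, M_A = 2519/48 kN·m, R_B = 5789/144 kN, M_B = -747/16 kN·m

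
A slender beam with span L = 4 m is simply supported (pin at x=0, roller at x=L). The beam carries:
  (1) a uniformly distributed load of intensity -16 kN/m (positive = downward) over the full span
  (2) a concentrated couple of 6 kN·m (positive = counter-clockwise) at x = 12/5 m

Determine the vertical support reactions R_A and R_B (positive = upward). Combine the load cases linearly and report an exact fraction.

R_A = -61/2 kN, R_B = -67/2 kN

Load 1 — uniform load w=-16 kN/m over full span:
  R_A = wL/2 = (-16)·4/2 = -32 kN
  R_B = wL/2 = (-16)·4/2 = -32 kN
Load 2 — applied couple M₀=6 kN·m at a=12/5 m (b=L-a=8/5):
  R_A = M₀/L = 6/4 = 3/2 kN
  R_B = -M₀/L = -6/4 = -3/2 kN
Superposition: R_A = -61/2 kN, R_B = -67/2 kN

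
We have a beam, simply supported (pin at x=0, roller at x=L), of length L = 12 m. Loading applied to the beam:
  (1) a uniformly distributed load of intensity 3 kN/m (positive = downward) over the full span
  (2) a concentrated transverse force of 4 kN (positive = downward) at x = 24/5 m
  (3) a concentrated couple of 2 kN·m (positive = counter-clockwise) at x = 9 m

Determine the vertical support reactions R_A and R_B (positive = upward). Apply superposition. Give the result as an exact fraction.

R_A = 617/30 kN, R_B = 583/30 kN

Load 1 — uniform load w=3 kN/m over full span:
  R_A = wL/2 = 3·12/2 = 18 kN
  R_B = wL/2 = 3·12/2 = 18 kN
Load 2 — point force P=4 kN at a=24/5 m (b=L-a=36/5):
  R_A = Pb/L = 4·(36/5)/12 = 12/5 kN
  R_B = Pa/L = 4·(24/5)/12 = 8/5 kN
Load 3 — applied couple M₀=2 kN·m at a=9 m (b=L-a=3):
  R_A = M₀/L = 2/12 = 1/6 kN
  R_B = -M₀/L = -2/12 = -1/6 kN
Superposition: R_A = 617/30 kN, R_B = 583/30 kN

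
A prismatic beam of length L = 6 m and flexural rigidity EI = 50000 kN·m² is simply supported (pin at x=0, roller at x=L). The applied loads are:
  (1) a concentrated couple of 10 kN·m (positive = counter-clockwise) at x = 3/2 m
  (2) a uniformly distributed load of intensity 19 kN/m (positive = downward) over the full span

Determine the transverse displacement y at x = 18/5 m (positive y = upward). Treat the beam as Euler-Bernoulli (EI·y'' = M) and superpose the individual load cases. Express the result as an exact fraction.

Load 1 — applied couple M₀=10 kN·m at a=3/2 m (b=L-a=9/2):
  y_1 = (M₀x³/(6L)-M₀(x-a)²/2+C₁x)/EI  [x>a] with C₁=M₀(3b²-L²)/(6L)=55/8 = (10·(18/5)³/(6·6)-10·((18/5)-(3/2))²/2+(55/8)·(18/5))/50000 = 783/2500000 m
Load 2 — uniform load w=19 kN/m over full span:
  y_2 = -wx(L³-2Lx²+x³)/(24EI) = -19·(18/5)·(6³-2·6·(18/5)²+(18/5)³)/(24·50000) = -47709/7812500 m
Superposition: y = Σ y_i = -362097/62500000 m ≈ -0.005794 m

y(18/5) = -362097/62500000 m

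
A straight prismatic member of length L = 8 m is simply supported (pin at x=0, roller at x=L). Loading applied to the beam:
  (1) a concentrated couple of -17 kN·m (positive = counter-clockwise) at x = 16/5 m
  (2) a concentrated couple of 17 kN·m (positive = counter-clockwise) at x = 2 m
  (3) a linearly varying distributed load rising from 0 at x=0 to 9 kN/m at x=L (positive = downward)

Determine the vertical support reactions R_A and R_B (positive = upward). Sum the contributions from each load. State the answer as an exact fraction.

R_A = 12 kN, R_B = 24 kN

Load 1 — applied couple M₀=-17 kN·m at a=16/5 m (b=L-a=24/5):
  R_A = M₀/L = (-17)/8 = -17/8 kN
  R_B = -M₀/L = -(-17)/8 = 17/8 kN
Load 2 — applied couple M₀=17 kN·m at a=2 m (b=L-a=6):
  R_A = M₀/L = 17/8 kN
  R_B = -M₀/L = -17/8 kN
Load 3 — triangular load w₀=9 kN/m (0→w₀ over full span):
  R_A = w₀L/6 = 9·8/6 = 12 kN
  R_B = w₀L/3 = 9·8/3 = 24 kN
Superposition: R_A = 12 kN, R_B = 24 kN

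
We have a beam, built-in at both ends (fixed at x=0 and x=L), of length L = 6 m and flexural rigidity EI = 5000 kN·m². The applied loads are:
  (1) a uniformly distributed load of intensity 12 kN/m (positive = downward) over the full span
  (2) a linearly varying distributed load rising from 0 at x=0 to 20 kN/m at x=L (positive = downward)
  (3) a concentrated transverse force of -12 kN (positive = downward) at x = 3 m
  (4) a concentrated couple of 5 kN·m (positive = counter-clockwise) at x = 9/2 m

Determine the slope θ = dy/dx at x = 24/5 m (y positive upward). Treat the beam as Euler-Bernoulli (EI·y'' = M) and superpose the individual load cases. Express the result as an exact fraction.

Load 1 — uniform load w=12 kN/m over full span:
  θ_1 = -wx(L-x)(L-2x)/(12EI) = -12·(24/5)·(6-(24/5))·(6-2·(24/5))/(12·5000) = 324/78125 rad
Load 2 — triangular load w₀=20 kN/m (0→w₀ over full span):
  θ_2 = -w₀(2x(L-x)(L-2x)(x+2L)+x²(L-x)²)/(120LEI) = -20·(2·(24/5)·(6-(24/5))·(6-2·(24/5))·((24/5)+2·6)+(24/5)²·(6-(24/5))²)/(120·6·5000) = 288/78125 rad
Load 3 — point force P=-12 kN at a=3 m (b=L-a=3):
  θ_3 = Pa²(L-x)(2bL-(3b+a)(L-x))/(2L³EI)  [x>a] = (-12)·3²·(6-(24/5))·(2·3·6-(3·3+3)·(6-(24/5)))/(2·6³·5000) = -81/62500 rad
Load 4 — applied couple M₀=5 kN·m at a=9/2 m (b=L-a=3/2):
  θ_4 = (R_Ax²/2 - M_Ax - M₀(x-a))/EI  [x>a] with R_A=15/16, M_A=25/16 = ((15/16)·(24/5)²/2 - (25/16)·(24/5) - 5·((24/5)-(9/2)))/5000 = 9/25000 rad
Superposition: θ = Σ θ_i = 4311/625000 rad ≈ 0.006898 rad

θ(24/5) = 4311/625000 rad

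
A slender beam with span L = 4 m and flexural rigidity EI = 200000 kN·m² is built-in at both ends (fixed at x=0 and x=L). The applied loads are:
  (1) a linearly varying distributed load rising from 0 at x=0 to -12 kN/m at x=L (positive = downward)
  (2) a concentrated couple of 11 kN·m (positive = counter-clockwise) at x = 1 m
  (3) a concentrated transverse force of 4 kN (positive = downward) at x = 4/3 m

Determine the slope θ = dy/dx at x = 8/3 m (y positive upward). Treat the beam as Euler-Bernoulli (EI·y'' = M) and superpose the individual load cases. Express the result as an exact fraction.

θ(8/3) = -8231/486000000 rad

Load 1 — triangular load w₀=-12 kN/m (0→w₀ over full span):
  θ_1 = -w₀(2x(L-x)(L-2x)(x+2L)+x²(L-x)²)/(120LEI) = -(-12)·(2·(8/3)·(4-(8/3))·(4-2·(8/3))·((8/3)+2·4)+(8/3)²·(4-(8/3))²)/(120·4·200000) = -14/1265625 rad
Load 2 — applied couple M₀=11 kN·m at a=1 m (b=L-a=3):
  θ_2 = (R_Ax²/2 - M_Ax - M₀(x-a))/EI  [x>a] with R_A=99/32, M_A=-33/16 = ((99/32)·(8/3)²/2 - (-33/16)·(8/3) - 11·((8/3)-1))/200000 = -11/1200000 rad
Load 3 — point force P=4 kN at a=4/3 m (b=L-a=8/3):
  θ_3 = Pa²(L-x)(2bL-(3b+a)(L-x))/(2L³EI)  [x>a] = 4·(4/3)²·(4-(8/3))·(2·(8/3)·4-(3·(8/3)+(4/3))·(4-(8/3)))/(2·4³·200000) = 1/303750 rad
Superposition: θ = Σ θ_i = -8231/486000000 rad ≈ -0.000017 rad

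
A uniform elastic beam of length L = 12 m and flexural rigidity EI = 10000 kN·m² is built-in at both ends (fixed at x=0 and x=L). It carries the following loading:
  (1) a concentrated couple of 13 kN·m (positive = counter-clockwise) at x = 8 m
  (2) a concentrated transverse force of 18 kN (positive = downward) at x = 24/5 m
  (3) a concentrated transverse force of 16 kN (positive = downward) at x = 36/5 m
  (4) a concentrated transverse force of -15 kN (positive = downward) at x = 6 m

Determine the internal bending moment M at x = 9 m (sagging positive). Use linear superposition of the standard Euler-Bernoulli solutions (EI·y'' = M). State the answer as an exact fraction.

M(9) = -977/375 kN·m

Load 1 — applied couple M₀=13 kN·m at a=8 m (b=L-a=4):
  M_1 = R_Ax - M_A - M₀  [x>a] with R_A=13/9, M_A=13/3 = (13/9)·9 - (13/3) - 13 = -13/3 kN·m
Load 2 — point force P=18 kN at a=24/5 m (b=L-a=36/5):
  M_2 = Pa²(a+3b)(L-x)/L³ - Pa²b/L²  [x>a] = 18·(24/5)²·((24/5)+3·(36/5))·(12-9)/12³ - 18·(24/5)²·(36/5)/12² = -216/125 kN·m
Load 3 — point force P=16 kN at a=36/5 m (b=L-a=24/5):
  M_3 = Pa²(a+3b)(L-x)/L³ - Pa²b/L²  [x>a] = 16·(36/5)²·((36/5)+3·(24/5))·(12-9)/12³ - 16·(36/5)²·(24/5)/12² = 432/125 kN·m
Load 4 — point force P=-15 kN at a=6 m (b=L-a=6):
  M_4 = Pa²(a+3b)(L-x)/L³ - Pa²b/L²  [x>a] = (-15)·6²·(6+3·6)·(12-9)/12³ - (-15)·6²·6/12² = 0 kN·m
Superposition: M = Σ M_i = -977/375 kN·m ≈ -2.605333 kN·m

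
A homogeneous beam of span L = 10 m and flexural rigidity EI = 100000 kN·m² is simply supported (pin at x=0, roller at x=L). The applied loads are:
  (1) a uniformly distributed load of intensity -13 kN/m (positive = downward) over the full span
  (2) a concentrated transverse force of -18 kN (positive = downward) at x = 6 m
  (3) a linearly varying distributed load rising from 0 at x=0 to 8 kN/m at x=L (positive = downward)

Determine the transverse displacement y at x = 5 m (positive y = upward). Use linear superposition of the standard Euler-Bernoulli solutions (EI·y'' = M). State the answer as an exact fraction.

Load 1 — uniform load w=-13 kN/m over full span:
  y_1 = -wx(L³-2Lx²+x³)/(24EI) = -(-13)·5·(10³-2·10·5²+5³)/(24·100000) = 13/768 m
Load 2 — point force P=-18 kN at a=6 m (b=L-a=4):
  y_2 = -Pbx(L²-b²-x²)/(6LEI)  [x≤a] = -(-18)·4·5·(10²-4²-5²)/(6·10·100000) = 177/50000 m
Load 3 — triangular load w₀=8 kN/m (0→w₀ over full span):
  y_3 = -w₀x(7L⁴-10L²x²+3x⁴)/(360LEI) = -8·5·(7·10⁴-10·10²·5²+3·5⁴)/(360·10·100000) = -1/192 m
Superposition: y = Σ y_i = 12207/800000 m ≈ 0.015259 m

y(5) = 12207/800000 m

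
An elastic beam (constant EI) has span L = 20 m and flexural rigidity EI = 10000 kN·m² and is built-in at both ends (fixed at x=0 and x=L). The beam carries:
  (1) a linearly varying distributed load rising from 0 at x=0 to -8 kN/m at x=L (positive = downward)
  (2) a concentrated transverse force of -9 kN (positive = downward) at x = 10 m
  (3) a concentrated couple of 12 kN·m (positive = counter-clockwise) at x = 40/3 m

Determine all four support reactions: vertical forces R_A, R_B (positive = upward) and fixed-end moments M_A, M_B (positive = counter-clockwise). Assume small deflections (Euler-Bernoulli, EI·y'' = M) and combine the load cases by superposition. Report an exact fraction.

Load 1 — triangular load w₀=-8 kN/m (0→w₀ over full span):
  R_A = 3w₀L/20 = 3·(-8)·20/20 = -24 kN
  M_A = w₀L²/30 = (-8)·20²/30 = -320/3 kN·m
  R_B = 7w₀L/20 = 7·(-8)·20/20 = -56 kN
  M_B = -w₀L²/20 = -(-8)·20²/20 = 160 kN·m
Load 2 — point force P=-9 kN at a=10 m (b=L-a=10):
  R_A = Pb²(3a+b)/L³ = (-9)·10²·(3·10+10)/20³ = -9/2 kN
  M_A = Pab²/L² = (-9)·10·10²/20² = -45/2 kN·m
  R_B = Pa²(a+3b)/L³ = (-9)·10²·(10+3·10)/20³ = -9/2 kN
  M_B = -Pa²b/L² = -(-9)·10²·10/20² = 45/2 kN·m
Load 3 — applied couple M₀=12 kN·m at a=40/3 m (b=L-a=20/3):
  R_A = 6M₀ab/L³ = 6·12·(40/3)·(20/3)/20³ = 4/5 kN
  M_A = M₀b(2a-b)/L² = 12·(20/3)·(2·(40/3)-(20/3))/20² = 4 kN·m
  R_B = -6M₀ab/L³ = -6·12·(40/3)·(20/3)/20³ = -4/5 kN
  M_B = M₀a(2b-a)/L² = 12·(40/3)·(2·(20/3)-(40/3))/20² = 0 kN·m
Superposition: R_A = -277/10 kN, M_A = -751/6 kN·m, R_B = -613/10 kN, M_B = 365/2 kN·m

R_A = -277/10 kN, M_A = -751/6 kN·m, R_B = -613/10 kN, M_B = 365/2 kN·m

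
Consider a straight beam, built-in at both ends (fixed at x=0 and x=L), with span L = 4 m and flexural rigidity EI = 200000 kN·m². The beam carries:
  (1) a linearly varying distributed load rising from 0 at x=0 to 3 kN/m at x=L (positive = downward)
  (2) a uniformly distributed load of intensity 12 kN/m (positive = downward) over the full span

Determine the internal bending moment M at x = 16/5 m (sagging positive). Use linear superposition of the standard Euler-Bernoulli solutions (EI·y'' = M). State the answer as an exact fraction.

M(16/5) = -72/125 kN·m

Load 1 — triangular load w₀=3 kN/m (0→w₀ over full span):
  M_1 = 3w₀Lx/20 - w₀L²/30 - w₀x³/(6L) = 3·3·4·(16/5)/20 - 3·4²/30 - 3·(16/5)³/(6·4) = 8/125 kN·m
Load 2 — uniform load w=12 kN/m over full span:
  M_2 = wLx/2 - wL²/12 - wx²/2 = 12·4·(16/5)/2 - 12·4²/12 - 12·(16/5)²/2 = -16/25 kN·m
Superposition: M = Σ M_i = -72/125 kN·m ≈ -0.576000 kN·m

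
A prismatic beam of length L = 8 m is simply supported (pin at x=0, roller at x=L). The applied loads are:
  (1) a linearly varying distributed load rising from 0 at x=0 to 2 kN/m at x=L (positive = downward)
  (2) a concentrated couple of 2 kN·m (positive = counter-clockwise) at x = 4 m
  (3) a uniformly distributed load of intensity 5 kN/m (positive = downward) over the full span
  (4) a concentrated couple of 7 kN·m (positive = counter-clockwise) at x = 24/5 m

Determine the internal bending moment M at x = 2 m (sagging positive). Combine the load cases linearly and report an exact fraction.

Load 1 — triangular load w₀=2 kN/m (0→w₀ over full span):
  M_1 = w₀Lx/6 - w₀x³/(6L) = 2·8·2/6 - 2·2³/(6·8) = 5 kN·m
Load 2 — applied couple M₀=2 kN·m at a=4 m (b=L-a=4):
  M_2 = M₀x/L  [x≤a] = 2·2/8 = 1/2 kN·m
Load 3 — uniform load w=5 kN/m over full span:
  M_3 = wx(L-x)/2 = 5·2·(8-2)/2 = 30 kN·m
Load 4 — applied couple M₀=7 kN·m at a=24/5 m (b=L-a=16/5):
  M_4 = M₀x/L  [x≤a] = 7·2/8 = 7/4 kN·m
Superposition: M = Σ M_i = 149/4 kN·m ≈ 37.250000 kN·m

M(2) = 149/4 kN·m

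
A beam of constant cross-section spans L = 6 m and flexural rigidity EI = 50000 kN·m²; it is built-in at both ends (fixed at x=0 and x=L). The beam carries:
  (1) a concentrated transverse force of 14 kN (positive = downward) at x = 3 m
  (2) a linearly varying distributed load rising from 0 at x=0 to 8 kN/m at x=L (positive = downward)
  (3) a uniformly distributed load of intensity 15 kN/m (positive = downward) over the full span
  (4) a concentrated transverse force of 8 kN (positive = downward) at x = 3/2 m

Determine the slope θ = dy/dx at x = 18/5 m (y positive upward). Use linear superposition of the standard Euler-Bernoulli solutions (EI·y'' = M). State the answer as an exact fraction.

θ(18/5) = 14103/31250000 rad

Load 1 — point force P=14 kN at a=3 m (b=L-a=3):
  θ_1 = Pa²(L-x)(2bL-(3b+a)(L-x))/(2L³EI)  [x>a] = 14·3²·(6-(18/5))·(2·3·6-(3·3+3)·(6-(18/5)))/(2·6³·50000) = 63/625000 rad
Load 2 — triangular load w₀=8 kN/m (0→w₀ over full span):
  θ_2 = -w₀(2x(L-x)(L-2x)(x+2L)+x²(L-x)²)/(120LEI) = -8·(2·(18/5)·(6-(18/5))·(6-2·(18/5))·((18/5)+2·6)+(18/5)²·(6-(18/5))²)/(120·6·50000) = 108/1953125 rad
Load 3 — uniform load w=15 kN/m over full span:
  θ_3 = -wx(L-x)(L-2x)/(12EI) = -15·(18/5)·(6-(18/5))·(6-2·(18/5))/(12·50000) = 81/312500 rad
Load 4 — point force P=8 kN at a=3/2 m (b=L-a=9/2):
  θ_4 = Pa²(L-x)(2bL-(3b+a)(L-x))/(2L³EI)  [x>a] = 8·(3/2)²·(6-(18/5))·(2·(9/2)·6-(3·(9/2)+(3/2))·(6-(18/5)))/(2·6³·50000) = 9/250000 rad
Superposition: θ = Σ θ_i = 14103/31250000 rad ≈ 0.000451 rad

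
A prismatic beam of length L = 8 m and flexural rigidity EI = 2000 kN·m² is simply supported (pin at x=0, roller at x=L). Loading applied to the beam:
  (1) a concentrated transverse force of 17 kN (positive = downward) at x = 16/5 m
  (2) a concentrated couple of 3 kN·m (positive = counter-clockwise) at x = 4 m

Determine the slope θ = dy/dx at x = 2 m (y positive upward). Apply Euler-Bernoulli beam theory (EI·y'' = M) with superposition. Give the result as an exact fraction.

Load 1 — point force P=17 kN at a=16/5 m (b=L-a=24/5):
  θ_1 = -Pb(L²-b²-3x²)/(6LEI)  [x≤a] = -17·(24/5)·(8²-(24/5)²-3·2²)/(6·8·2000) = -3077/125000 rad
Load 2 — applied couple M₀=3 kN·m at a=4 m (b=L-a=4):
  θ_2 = (M₀x²/(2L)+C₁)/EI  [x≤a] with C₁=M₀(3b²-L²)/(6L)=-1 = (3·2²/(2·8)+(-1))/2000 = -1/8000 rad
Superposition: θ = Σ θ_i = -24741/1000000 rad ≈ -0.024741 rad

θ(2) = -24741/1000000 rad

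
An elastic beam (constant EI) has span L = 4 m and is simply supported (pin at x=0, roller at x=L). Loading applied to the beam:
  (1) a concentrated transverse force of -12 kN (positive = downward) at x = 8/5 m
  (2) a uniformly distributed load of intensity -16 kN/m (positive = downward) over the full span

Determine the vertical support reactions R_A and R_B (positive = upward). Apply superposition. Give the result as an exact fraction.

R_A = -196/5 kN, R_B = -184/5 kN

Load 1 — point force P=-12 kN at a=8/5 m (b=L-a=12/5):
  R_A = Pb/L = (-12)·(12/5)/4 = -36/5 kN
  R_B = Pa/L = (-12)·(8/5)/4 = -24/5 kN
Load 2 — uniform load w=-16 kN/m over full span:
  R_A = wL/2 = (-16)·4/2 = -32 kN
  R_B = wL/2 = (-16)·4/2 = -32 kN
Superposition: R_A = -196/5 kN, R_B = -184/5 kN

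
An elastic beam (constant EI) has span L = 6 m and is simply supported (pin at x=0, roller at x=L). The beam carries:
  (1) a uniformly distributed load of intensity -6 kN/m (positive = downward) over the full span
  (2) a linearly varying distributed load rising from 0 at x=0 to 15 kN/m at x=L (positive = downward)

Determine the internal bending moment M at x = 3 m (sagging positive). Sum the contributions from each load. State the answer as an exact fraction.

M(3) = 27/4 kN·m

Load 1 — uniform load w=-6 kN/m over full span:
  M_1 = wx(L-x)/2 = (-6)·3·(6-3)/2 = -27 kN·m
Load 2 — triangular load w₀=15 kN/m (0→w₀ over full span):
  M_2 = w₀Lx/6 - w₀x³/(6L) = 15·6·3/6 - 15·3³/(6·6) = 135/4 kN·m
Superposition: M = Σ M_i = 27/4 kN·m ≈ 6.750000 kN·m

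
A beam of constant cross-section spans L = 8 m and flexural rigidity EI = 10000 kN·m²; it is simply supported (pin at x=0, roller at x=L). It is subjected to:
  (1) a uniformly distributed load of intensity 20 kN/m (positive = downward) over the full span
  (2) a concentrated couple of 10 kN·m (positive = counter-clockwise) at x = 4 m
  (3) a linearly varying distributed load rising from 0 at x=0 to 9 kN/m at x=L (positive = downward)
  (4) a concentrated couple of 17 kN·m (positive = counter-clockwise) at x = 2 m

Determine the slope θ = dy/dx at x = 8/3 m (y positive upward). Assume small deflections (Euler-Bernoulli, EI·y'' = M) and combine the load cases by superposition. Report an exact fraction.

θ(8/3) = -391747/16200000 rad

Load 1 — uniform load w=20 kN/m over full span:
  θ_1 = -w(L³-6Lx²+4x³)/(24EI) = -20·(8³-6·8·(8/3)²+4·(8/3)³)/(24·10000) = -208/10125 rad
Load 2 — applied couple M₀=10 kN·m at a=4 m (b=L-a=4):
  θ_2 = (M₀x²/(2L)+C₁)/EI  [x≤a] with C₁=M₀(3b²-L²)/(6L)=-10/3 = (10·(8/3)²/(2·8)+(-10/3))/10000 = 1/9000 rad
Load 3 — triangular load w₀=9 kN/m (0→w₀ over full span):
  θ_3 = -w₀(7L⁴-30L²x²+15x⁴)/(360LEI) = -9·(7·8⁴-30·8²·(8/3)²+15·(8/3)⁴)/(360·8·10000) = -416/84375 rad
Load 4 — applied couple M₀=17 kN·m at a=2 m (b=L-a=6):
  θ_4 = (M₀x²/(2L)-M₀(x-a)+C₁)/EI  [x>a] with C₁=M₀(3b²-L²)/(6L)=187/12 = (17·(8/3)²/(2·8)-17·((8/3)-2)+(187/12))/10000 = 17/14400 rad
Superposition: θ = Σ θ_i = -391747/16200000 rad ≈ -0.024182 rad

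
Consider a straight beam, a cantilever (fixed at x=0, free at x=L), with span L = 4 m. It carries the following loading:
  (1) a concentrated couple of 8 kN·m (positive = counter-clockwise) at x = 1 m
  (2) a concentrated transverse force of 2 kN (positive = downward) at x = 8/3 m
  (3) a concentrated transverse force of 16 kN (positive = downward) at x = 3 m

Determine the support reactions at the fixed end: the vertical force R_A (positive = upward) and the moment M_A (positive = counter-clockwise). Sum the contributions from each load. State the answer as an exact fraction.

R_A = 18 kN, M_A = 136/3 kN·m

Load 1 — applied couple M₀=8 kN·m at a=1 m (b=L-a=3):
  R_A = 0 kN
  M_A = -M₀ = -8 kN·m
Load 2 — point force P=2 kN at a=8/3 m (b=L-a=4/3):
  R_A = P = 2 kN
  M_A = Pa = 2·(8/3) = 16/3 kN·m
Load 3 — point force P=16 kN at a=3 m (b=L-a=1):
  R_A = P = 16 kN
  M_A = Pa = 16·3 = 48 kN·m
Superposition: R_A = 18 kN, M_A = 136/3 kN·m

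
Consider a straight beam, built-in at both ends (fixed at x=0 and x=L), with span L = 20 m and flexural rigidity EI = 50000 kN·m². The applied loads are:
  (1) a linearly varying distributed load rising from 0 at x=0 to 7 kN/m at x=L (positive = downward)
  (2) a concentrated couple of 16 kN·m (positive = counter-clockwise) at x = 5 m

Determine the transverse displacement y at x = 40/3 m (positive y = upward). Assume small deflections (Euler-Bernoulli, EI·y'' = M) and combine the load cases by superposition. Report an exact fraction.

Load 1 — triangular load w₀=7 kN/m (0→w₀ over full span):
  y_1 = -w₀x²(L-x)²(x+2L)/(120LEI) = -7·(40/3)²·(20-(40/3))²·((40/3)+2·20)/(120·20·50000) = -448/18225 m
Load 2 — applied couple M₀=16 kN·m at a=5 m (b=L-a=15):
  y_2 = (R_Ax³/6 - M_Ax²/2 - M₀(x-a)²/2)/EI  [x>a] with R_A=9/10, M_A=-3 = ((9/10)·(40/3)³/6 - (-3)·(40/3)²/2 - 16·((40/3)-5)²/2)/50000 = 1/750 m
Superposition: y = Σ y_i = -4237/182250 m ≈ -0.023248 m

y(40/3) = -4237/182250 m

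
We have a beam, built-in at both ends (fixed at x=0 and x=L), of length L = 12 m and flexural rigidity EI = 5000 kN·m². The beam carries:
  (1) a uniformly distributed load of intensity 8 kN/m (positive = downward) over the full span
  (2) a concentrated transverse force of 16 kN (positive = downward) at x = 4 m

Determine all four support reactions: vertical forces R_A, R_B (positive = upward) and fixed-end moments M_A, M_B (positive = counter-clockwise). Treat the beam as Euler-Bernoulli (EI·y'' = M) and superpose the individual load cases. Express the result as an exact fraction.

R_A = 1616/27 kN, M_A = 1120/9 kN·m, R_B = 1408/27 kN, M_B = -992/9 kN·m

Load 1 — uniform load w=8 kN/m over full span:
  R_A = wL/2 = 8·12/2 = 48 kN
  M_A = wL²/12 = 8·12²/12 = 96 kN·m
  R_B = wL/2 = 8·12/2 = 48 kN
  M_B = -wL²/12 = -8·12²/12 = -96 kN·m
Load 2 — point force P=16 kN at a=4 m (b=L-a=8):
  R_A = Pb²(3a+b)/L³ = 16·8²·(3·4+8)/12³ = 320/27 kN
  M_A = Pab²/L² = 16·4·8²/12² = 256/9 kN·m
  R_B = Pa²(a+3b)/L³ = 16·4²·(4+3·8)/12³ = 112/27 kN
  M_B = -Pa²b/L² = -16·4²·8/12² = -128/9 kN·m
Superposition: R_A = 1616/27 kN, M_A = 1120/9 kN·m, R_B = 1408/27 kN, M_B = -992/9 kN·m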